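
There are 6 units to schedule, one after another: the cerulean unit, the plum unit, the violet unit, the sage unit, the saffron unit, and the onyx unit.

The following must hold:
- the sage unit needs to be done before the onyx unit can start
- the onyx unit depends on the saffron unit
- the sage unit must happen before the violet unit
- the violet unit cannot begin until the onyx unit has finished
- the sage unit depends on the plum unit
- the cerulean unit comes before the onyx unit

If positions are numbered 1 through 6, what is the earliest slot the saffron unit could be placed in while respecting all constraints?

1

No constraint forces any other unit before the saffron unit, so it can be placed first.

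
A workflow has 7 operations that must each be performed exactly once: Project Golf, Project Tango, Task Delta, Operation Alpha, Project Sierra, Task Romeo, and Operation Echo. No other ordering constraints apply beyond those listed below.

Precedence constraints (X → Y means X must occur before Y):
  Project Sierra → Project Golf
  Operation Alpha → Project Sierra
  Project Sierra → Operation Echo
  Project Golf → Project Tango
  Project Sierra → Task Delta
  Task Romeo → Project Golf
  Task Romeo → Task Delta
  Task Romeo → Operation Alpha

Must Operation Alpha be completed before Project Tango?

Yes

Chaining the stated constraints: Operation Alpha → Project Sierra → Project Golf → Project Tango.
So Operation Alpha must precede Project Tango in any valid ordering.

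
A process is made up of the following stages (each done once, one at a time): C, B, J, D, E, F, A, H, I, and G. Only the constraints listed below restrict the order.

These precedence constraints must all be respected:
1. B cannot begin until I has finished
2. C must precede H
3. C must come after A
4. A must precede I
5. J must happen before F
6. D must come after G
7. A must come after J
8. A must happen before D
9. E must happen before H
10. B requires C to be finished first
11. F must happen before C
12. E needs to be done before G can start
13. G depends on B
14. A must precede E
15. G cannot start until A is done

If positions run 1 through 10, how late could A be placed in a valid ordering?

Following every chain forward from A, the stages that must come later are C, B, D, E, H, I, G — 7 of them.
So at least 7 stages follow A, putting A no later than position 3. That position is achievable by scheduling everything else first.

3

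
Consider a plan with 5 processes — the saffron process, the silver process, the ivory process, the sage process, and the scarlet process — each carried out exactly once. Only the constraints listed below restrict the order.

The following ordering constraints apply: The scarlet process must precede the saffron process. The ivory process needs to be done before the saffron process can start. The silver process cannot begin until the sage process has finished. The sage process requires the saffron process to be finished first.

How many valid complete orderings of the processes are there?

2

The processes with no prerequisites are the ivory process, the scarlet process; any of them can be placed first.
Enumerating by repeatedly choosing an available process (one whose prerequisites are all placed) gives 2 distinct complete orderings.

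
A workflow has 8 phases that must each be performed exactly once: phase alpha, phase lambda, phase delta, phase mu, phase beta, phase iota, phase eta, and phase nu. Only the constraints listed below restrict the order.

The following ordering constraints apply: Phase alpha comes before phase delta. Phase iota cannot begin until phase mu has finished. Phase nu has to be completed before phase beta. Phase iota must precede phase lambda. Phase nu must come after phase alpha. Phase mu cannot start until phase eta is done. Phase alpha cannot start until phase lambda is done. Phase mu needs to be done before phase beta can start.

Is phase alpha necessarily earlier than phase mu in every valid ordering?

There is a chain phase mu → phase iota → phase lambda → phase alpha, which puts phase mu before phase alpha.
So phase alpha never precedes phase mu.

No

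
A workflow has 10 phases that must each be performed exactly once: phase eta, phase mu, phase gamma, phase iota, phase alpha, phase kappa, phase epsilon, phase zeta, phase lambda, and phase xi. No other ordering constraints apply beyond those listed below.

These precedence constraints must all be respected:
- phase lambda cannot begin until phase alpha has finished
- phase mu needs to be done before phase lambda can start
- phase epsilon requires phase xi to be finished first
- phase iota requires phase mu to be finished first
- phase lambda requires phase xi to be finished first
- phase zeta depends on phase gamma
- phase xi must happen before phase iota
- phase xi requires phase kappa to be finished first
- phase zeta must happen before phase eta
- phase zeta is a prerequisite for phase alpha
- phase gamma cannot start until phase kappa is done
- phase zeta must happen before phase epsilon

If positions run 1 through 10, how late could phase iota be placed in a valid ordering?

Nothing depends on phase iota, so it can be the final phase, position 10.

10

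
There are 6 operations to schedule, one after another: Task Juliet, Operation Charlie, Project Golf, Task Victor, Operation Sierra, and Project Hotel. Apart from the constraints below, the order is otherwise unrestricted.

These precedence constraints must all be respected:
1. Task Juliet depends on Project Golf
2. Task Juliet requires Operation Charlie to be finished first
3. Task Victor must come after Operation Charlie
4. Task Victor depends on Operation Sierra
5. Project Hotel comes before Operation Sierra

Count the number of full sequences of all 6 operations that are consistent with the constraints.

35

3 operations have no prerequisites (Operation Charlie, Project Golf, Project Hotel), so any of them could come first.
Enumerating by repeatedly choosing an available operation (one whose prerequisites are all placed) gives 35 distinct complete orderings.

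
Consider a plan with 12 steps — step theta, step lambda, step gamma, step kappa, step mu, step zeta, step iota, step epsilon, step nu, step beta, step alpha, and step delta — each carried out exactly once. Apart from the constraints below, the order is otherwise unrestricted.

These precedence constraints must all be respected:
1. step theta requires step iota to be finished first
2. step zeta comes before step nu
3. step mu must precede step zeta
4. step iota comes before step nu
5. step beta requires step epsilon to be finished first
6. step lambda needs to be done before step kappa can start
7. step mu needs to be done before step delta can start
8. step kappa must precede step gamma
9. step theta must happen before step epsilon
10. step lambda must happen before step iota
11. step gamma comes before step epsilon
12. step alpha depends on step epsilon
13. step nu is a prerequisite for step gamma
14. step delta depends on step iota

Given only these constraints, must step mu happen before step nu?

Tracing the constraints gives a chain: step mu → step zeta → step nu.
Hence step mu necessarily comes before step nu.

Yes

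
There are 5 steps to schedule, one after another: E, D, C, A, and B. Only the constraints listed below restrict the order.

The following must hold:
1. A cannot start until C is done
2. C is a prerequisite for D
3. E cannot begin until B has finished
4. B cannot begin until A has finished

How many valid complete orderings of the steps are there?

4

Only C has no prerequisites, so it must go first.
Counting all ways to extend the partial order to a total order gives 4.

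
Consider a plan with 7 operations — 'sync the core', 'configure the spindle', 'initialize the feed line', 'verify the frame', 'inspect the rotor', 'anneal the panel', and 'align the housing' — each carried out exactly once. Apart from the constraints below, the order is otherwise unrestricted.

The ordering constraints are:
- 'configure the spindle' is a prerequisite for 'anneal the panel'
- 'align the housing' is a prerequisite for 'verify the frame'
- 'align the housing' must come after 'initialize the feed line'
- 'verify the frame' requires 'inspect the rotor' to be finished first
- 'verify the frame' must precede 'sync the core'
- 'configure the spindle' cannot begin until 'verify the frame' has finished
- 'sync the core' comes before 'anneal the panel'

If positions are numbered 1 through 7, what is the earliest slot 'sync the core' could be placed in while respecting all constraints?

5

Every operation that must precede 'sync the core' has to come before it. Tracing all chains that end at 'sync the core', those operations are: 'initialize the feed line', 'verify the frame', 'inspect the rotor', 'align the housing' — 4 in total.
With 4 mandatory predecessors, the earliest 'sync the core' can sit is position 4+1 = 5, and placing just those 4 first achieves it.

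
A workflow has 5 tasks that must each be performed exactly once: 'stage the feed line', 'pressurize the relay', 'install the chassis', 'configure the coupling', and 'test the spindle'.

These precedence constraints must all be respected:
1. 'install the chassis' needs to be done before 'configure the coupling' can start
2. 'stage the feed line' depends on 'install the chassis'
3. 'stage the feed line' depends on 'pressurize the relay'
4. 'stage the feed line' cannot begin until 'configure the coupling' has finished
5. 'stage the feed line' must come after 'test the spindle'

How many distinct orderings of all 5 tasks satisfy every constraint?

3 tasks have no prerequisites ('pressurize the relay', 'install the chassis', 'test the spindle'), so any of them could come first.
Systematically extending each partial ordering one task at a time and counting, there are 12 complete orderings.

12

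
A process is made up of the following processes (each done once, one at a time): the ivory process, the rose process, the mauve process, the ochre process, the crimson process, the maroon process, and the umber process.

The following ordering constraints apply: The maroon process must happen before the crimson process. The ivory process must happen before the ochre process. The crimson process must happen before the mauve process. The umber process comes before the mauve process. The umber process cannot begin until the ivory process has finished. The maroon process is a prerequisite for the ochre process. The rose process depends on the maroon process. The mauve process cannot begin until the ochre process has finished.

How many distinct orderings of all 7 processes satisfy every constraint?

The processes with no prerequisites are the ivory process, the maroon process; any of them can be placed first.
Systematically extending each partial ordering one process at a time and counting, there are 86 complete orderings.

86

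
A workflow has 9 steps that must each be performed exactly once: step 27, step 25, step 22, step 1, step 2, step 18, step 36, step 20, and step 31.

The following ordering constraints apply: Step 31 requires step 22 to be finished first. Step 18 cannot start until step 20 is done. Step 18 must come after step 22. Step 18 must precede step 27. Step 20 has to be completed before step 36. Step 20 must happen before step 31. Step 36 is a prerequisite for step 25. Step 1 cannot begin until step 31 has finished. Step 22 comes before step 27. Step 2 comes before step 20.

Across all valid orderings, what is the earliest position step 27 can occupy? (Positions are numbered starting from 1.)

5

The steps that are forced before step 27, directly or transitively, are step 22, step 2, step 18, step 20. That's 4 steps.
So at minimum 4 steps come before step 27, putting step 27 no earlier than position 5. That position is achievable by scheduling exactly those predecessors first.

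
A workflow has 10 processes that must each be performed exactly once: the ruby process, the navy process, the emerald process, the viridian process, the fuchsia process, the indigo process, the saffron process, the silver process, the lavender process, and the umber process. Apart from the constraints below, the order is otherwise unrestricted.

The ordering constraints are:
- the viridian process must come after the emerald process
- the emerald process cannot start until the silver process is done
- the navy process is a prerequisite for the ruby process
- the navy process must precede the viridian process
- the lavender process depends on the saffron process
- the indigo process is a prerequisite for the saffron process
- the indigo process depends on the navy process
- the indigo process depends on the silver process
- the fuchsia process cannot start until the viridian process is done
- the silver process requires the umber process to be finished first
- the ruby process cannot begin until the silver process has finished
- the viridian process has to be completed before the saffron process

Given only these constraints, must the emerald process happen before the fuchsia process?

Following the dependencies: the emerald process → the viridian process → the fuchsia process.
So the emerald process must precede the fuchsia process in any valid ordering.

Yes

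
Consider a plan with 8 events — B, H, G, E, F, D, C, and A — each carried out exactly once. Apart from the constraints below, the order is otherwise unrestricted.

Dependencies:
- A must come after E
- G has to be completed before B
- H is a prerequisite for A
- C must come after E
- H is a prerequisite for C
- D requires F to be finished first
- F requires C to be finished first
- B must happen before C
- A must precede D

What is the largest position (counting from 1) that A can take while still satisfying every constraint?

The only event forced after A (directly or by a chain) is D.
So at least 1 event follows A, putting A no later than position 7. That position is achievable by scheduling everything else first.

7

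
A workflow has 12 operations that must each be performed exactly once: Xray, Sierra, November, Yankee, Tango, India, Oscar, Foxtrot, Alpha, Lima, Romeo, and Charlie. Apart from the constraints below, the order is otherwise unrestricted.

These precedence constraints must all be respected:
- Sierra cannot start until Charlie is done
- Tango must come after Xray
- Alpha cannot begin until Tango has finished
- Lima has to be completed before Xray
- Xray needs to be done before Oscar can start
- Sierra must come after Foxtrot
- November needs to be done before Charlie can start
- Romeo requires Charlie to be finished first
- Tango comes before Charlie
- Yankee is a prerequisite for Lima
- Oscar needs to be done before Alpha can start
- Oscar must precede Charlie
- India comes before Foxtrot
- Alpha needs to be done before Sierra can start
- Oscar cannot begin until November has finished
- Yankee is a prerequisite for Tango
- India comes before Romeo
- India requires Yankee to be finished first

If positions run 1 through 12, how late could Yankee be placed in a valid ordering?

Every operation that must follow Yankee has to come after it. Tracing all chains starting from Yankee, those operations are: Xray, Sierra, Tango, India, Oscar, Foxtrot, Alpha, Lima, Romeo, Charlie — 10 in total.
With 10 mandatory successors out of 12 operations total, the latest slot for Yankee is 12−10 = 2, and it's reachable by doing all non-successors before Yankee.

2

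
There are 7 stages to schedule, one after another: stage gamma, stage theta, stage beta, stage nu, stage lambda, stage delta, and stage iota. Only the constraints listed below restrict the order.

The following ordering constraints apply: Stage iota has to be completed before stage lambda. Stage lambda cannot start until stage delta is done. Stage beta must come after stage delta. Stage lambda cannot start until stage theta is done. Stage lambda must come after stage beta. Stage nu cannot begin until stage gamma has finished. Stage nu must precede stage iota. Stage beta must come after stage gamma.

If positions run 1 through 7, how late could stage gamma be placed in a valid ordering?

The stages that are forced after stage gamma, directly or by a chain of constraints, are stage beta, stage nu, stage lambda, stage iota. That's 4 stages.
With 4 mandatory successors out of 7 stages total, the latest slot for stage gamma is 7−4 = 3, and it's reachable by doing all non-successors before stage gamma.

3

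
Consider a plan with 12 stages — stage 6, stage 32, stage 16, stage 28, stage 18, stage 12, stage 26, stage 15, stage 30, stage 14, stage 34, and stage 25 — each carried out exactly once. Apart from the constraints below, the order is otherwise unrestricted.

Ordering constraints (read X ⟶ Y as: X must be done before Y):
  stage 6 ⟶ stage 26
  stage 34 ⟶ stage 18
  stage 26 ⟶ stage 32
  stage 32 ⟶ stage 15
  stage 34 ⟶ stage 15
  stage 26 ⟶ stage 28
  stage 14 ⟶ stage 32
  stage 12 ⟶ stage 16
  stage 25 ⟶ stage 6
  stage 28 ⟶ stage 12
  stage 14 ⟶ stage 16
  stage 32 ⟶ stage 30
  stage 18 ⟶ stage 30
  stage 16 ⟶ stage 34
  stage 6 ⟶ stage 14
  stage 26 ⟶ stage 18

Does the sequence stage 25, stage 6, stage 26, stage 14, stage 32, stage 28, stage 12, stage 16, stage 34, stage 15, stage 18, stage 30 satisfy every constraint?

Checking each listed constraint against this order: for instance, stage 26 is in position 3 and stage 18 in position 11, so that constraint holds — and the remaining constraints check out the same way.

Yes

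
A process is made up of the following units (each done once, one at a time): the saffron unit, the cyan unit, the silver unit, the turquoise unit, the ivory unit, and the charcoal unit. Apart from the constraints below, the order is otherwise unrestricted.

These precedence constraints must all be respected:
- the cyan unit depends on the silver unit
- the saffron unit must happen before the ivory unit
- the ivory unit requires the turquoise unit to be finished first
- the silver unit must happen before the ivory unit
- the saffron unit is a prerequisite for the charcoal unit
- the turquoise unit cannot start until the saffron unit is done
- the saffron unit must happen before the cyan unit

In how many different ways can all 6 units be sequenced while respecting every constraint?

The units with no prerequisites are the saffron unit, the silver unit; any of them can be placed first.
Counting all ways to extend the partial order to a total order gives 37.

37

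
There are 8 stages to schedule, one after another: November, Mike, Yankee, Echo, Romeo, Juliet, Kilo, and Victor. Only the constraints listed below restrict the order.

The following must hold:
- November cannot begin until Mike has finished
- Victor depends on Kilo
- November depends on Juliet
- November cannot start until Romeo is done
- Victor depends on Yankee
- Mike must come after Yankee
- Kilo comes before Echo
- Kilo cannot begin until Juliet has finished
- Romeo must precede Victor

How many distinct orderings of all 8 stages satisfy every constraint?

320

3 stages have no prerequisites (Yankee, Romeo, Juliet), so any of them could come first.
Enumerating by repeatedly choosing an available stage (one whose prerequisites are all placed) gives 320 distinct complete orderings.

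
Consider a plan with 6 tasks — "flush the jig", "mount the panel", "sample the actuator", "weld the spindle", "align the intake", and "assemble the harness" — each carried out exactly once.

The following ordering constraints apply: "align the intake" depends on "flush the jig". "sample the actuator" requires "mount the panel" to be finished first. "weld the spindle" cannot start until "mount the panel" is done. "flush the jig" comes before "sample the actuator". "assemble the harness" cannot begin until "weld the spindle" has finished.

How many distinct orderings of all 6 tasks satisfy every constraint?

35

2 tasks have no prerequisites ("flush the jig", "mount the panel"), so any of them could come first.
Systematically extending each partial ordering one task at a time and counting, there are 35 complete orderings.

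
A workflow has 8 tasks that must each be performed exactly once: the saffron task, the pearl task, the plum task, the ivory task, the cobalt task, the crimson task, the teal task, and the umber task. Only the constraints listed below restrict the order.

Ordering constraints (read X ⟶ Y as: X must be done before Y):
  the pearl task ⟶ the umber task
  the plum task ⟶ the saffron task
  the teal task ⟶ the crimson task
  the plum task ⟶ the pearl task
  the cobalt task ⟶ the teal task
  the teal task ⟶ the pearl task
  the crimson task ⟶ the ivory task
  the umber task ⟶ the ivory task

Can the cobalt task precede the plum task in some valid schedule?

Yes

Nothing in the constraints forces the plum task before the cobalt task — there is no chain from the plum task to the cobalt task.
So a valid ordering placing the cobalt task earlier than the plum task exists.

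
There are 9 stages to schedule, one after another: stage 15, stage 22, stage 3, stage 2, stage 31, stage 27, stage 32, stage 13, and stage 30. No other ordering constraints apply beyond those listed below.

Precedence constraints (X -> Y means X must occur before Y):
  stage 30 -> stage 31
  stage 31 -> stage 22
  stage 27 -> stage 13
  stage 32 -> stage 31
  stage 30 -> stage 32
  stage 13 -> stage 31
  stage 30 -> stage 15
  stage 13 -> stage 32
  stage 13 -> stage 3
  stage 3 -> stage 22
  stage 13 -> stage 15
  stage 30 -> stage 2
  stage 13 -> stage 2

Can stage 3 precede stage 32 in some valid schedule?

The constraints leave stage 3 and stage 32 unordered relative to each other; nothing requires stage 32 earlier.
That means at least one valid schedule has stage 3 before stage 32.

Yes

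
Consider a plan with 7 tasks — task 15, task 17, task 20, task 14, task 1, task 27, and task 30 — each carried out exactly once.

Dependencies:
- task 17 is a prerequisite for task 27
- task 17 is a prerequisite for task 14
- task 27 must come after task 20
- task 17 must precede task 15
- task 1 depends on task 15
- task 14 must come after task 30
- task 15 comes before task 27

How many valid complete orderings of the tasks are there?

136

The tasks with no prerequisites are task 17, task 20, task 30; any of them can be placed first.
Counting all ways to extend the partial order to a total order gives 136.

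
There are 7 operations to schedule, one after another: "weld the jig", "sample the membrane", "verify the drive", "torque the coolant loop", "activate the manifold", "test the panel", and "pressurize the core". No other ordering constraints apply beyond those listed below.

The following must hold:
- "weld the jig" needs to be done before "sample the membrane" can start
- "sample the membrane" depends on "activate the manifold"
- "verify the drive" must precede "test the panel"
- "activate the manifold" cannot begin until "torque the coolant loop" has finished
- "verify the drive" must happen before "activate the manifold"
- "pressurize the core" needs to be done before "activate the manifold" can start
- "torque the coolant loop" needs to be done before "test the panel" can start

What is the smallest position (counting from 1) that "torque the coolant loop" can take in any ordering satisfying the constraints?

No constraint forces any other operation before "torque the coolant loop", so it can be placed first.

1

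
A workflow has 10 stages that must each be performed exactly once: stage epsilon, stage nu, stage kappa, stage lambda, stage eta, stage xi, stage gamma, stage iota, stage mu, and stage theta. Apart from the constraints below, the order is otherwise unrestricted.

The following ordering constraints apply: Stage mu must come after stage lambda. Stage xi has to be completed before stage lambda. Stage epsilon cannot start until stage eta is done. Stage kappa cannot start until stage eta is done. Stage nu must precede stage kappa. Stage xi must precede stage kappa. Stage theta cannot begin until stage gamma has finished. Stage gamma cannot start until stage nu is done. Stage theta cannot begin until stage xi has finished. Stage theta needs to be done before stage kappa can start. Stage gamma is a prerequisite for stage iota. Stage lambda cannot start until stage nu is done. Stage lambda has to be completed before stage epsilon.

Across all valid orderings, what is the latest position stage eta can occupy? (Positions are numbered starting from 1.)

Following every chain forward from stage eta, the stages that must come later are stage epsilon, stage kappa — 2 of them.
So at least 2 stages follow stage eta, putting stage eta no later than position 8. That position is achievable by scheduling everything else first.

8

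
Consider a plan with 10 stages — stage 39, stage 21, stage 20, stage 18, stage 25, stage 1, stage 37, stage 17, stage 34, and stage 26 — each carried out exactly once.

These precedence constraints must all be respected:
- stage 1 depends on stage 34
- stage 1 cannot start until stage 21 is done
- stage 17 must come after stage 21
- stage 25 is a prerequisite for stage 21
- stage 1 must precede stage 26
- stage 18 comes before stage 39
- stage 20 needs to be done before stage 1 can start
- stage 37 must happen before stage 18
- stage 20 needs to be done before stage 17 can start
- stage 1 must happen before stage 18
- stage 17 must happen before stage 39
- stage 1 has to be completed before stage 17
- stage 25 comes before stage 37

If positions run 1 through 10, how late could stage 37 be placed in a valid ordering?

8

Every stage that must follow stage 37 has to come after it. Tracing all chains starting from stage 37, those stages are: stage 39, stage 18 — 2 in total.
With 2 mandatory successors out of 10 stages total, the latest slot for stage 37 is 10−2 = 8, and it's reachable by doing all non-successors before stage 37.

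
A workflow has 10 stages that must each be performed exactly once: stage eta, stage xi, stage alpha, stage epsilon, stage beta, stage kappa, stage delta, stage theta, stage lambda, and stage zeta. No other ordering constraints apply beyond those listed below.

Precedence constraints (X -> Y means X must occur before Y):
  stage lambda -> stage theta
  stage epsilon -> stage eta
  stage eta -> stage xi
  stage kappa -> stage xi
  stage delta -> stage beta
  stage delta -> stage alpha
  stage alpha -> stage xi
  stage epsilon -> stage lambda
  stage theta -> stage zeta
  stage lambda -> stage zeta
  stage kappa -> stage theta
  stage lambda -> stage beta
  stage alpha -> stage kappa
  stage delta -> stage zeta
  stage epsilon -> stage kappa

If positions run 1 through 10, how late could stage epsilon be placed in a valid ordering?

Every stage that must follow stage epsilon has to come after it. Tracing all chains starting from stage epsilon, those stages are: stage eta, stage xi, stage beta, stage kappa, stage theta, stage lambda, stage zeta — 7 in total.
So at least 7 stages follow stage epsilon, putting stage epsilon no later than position 3. That position is achievable by scheduling everything else first.

3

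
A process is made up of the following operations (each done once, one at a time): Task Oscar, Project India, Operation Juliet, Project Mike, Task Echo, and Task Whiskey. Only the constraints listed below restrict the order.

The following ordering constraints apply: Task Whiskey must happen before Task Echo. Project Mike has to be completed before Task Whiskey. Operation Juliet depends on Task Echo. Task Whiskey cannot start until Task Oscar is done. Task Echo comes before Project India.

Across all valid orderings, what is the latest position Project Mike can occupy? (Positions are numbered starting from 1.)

Following every chain forward from Project Mike, the operations that must come later are Project India, Operation Juliet, Task Echo, Task Whiskey — 4 of them.
So at least 4 operations follow Project Mike, putting Project Mike no later than position 2. That position is achievable by scheduling everything else first.

2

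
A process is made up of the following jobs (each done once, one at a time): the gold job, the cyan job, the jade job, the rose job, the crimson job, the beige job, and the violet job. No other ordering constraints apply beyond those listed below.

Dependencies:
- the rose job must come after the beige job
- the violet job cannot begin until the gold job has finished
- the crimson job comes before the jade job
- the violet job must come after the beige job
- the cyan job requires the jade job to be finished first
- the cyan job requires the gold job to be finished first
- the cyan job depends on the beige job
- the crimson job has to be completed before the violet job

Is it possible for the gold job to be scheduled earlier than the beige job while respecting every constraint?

No chain of constraints runs from the beige job to the gold job, so the beige job is not required to come first.
That means at least one valid schedule has the gold job before the beige job.

Yes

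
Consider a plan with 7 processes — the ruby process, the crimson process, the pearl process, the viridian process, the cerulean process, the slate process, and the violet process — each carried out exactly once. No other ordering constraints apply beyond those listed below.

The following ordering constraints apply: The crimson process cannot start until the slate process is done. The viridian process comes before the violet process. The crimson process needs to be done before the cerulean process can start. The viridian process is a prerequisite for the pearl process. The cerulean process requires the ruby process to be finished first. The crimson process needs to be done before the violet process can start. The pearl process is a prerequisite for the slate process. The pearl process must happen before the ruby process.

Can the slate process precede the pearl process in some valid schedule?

No

The constraints give a chain the pearl process → the slate process, which forces the pearl process before the slate process.
Hence the slate process can never be scheduled before the pearl process.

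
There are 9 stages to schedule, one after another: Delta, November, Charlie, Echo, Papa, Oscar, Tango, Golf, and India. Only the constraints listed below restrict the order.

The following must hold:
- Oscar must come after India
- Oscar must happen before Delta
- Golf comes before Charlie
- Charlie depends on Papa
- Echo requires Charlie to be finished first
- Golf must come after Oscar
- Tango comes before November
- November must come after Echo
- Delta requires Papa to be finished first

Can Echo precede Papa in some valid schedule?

No

The constraints give a chain Papa → Charlie → Echo, which forces Papa before Echo.
Hence Echo can never be scheduled before Papa.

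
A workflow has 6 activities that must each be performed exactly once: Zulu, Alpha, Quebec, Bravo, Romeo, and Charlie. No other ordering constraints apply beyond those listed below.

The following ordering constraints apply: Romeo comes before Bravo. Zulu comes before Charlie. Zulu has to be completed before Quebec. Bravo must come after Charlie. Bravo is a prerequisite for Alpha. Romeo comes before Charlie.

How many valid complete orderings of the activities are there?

9

2 activities have no prerequisites (Zulu, Romeo), so any of them could come first.
Counting all ways to extend the partial order to a total order gives 9.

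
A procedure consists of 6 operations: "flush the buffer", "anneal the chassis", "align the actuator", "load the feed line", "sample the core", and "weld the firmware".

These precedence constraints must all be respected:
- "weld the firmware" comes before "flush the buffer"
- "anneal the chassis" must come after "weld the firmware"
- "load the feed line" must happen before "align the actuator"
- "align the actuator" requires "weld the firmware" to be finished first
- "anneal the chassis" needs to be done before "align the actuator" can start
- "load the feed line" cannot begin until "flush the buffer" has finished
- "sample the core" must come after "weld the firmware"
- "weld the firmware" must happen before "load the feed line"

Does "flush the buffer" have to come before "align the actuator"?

Yes

There is a constraint chain "flush the buffer" → "load the feed line" → "align the actuator".
So "flush the buffer" must precede "align the actuator" in any valid ordering.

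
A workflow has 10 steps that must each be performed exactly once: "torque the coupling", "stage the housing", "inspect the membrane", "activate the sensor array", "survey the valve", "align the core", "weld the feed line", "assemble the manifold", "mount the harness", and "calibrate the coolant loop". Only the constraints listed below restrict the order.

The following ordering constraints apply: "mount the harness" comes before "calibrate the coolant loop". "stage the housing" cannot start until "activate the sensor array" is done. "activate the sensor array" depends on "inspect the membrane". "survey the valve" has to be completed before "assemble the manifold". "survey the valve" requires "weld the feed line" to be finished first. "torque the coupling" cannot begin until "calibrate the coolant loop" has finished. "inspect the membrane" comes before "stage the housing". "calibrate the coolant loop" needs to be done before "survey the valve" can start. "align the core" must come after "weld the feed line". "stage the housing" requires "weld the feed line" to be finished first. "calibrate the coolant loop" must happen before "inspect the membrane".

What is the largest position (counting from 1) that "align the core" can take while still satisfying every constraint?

No constraint forces any step after "align the core", so it can be placed last, in position 10.

10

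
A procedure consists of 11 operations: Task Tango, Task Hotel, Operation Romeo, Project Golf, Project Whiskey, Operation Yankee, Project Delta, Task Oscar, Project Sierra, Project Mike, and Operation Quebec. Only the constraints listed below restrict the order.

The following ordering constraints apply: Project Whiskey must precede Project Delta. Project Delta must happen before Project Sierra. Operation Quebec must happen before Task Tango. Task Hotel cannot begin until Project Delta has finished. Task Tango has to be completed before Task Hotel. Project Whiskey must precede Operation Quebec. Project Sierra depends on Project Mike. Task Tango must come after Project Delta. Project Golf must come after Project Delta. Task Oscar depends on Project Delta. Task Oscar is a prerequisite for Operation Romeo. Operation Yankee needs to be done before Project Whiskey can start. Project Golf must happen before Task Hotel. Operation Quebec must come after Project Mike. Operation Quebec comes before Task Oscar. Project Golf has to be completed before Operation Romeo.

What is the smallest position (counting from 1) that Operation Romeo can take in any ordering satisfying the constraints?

8

Working backwards through the constraints from Operation Romeo, its full set of required predecessors is Project Golf, Project Whiskey, Operation Yankee, Project Delta, Task Oscar, Project Mike, Operation Quebec — 7 of them.
So at minimum 7 operations come before Operation Romeo, putting Operation Romeo no earlier than position 8. That position is achievable by scheduling exactly those predecessors first.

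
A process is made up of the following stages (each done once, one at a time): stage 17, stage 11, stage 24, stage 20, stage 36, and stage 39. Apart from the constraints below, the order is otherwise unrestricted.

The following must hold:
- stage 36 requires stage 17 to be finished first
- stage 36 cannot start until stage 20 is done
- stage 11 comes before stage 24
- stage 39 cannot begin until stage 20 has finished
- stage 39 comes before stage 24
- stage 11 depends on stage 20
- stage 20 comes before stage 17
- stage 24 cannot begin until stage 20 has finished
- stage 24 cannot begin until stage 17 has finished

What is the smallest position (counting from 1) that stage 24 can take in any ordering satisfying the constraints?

5

Every stage that must precede stage 24 has to come before it. Tracing all chains that end at stage 24, those stages are: stage 17, stage 11, stage 20, stage 39 — 4 in total.
So at minimum 4 stages come before stage 24, putting stage 24 no earlier than position 5. That position is achievable by scheduling exactly those predecessors first.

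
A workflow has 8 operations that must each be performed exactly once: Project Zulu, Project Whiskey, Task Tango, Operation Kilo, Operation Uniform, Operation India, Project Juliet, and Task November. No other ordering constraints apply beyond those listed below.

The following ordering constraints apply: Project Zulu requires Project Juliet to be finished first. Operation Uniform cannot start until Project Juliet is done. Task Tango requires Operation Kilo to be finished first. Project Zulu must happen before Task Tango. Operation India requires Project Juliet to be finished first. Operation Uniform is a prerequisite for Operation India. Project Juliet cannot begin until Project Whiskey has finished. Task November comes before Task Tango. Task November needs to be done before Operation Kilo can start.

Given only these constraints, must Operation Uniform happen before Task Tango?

Operation Uniform and Task Tango are not related by any chain of constraints.
There exist valid orderings with Task Tango before Operation Uniform, so Operation Uniform is not required to come first.

No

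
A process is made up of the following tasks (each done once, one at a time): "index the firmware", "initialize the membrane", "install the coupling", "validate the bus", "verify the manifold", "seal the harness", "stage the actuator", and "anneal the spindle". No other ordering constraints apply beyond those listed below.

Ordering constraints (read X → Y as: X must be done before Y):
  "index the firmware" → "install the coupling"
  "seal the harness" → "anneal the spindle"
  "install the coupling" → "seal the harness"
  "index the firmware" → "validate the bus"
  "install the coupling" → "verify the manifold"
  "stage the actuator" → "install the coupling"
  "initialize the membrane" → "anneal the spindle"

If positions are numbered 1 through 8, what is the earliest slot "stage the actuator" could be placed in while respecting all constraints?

No constraint forces any other task before "stage the actuator", so it can be placed first.

1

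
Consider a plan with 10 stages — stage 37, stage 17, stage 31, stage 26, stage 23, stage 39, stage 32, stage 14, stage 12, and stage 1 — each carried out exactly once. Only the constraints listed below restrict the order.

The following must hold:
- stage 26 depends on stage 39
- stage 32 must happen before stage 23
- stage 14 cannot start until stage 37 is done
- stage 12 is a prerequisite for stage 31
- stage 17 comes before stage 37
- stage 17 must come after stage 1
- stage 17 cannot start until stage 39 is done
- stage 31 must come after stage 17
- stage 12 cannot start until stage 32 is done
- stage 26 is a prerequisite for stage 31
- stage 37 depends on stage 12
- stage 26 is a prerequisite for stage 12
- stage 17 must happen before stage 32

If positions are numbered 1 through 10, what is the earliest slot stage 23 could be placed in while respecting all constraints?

The stages that are forced before stage 23, directly or transitively, are stage 17, stage 39, stage 32, stage 1. That's 4 stages.
With 4 mandatory predecessors, the earliest stage 23 can sit is position 4+1 = 5, and placing just those 4 first achieves it.

5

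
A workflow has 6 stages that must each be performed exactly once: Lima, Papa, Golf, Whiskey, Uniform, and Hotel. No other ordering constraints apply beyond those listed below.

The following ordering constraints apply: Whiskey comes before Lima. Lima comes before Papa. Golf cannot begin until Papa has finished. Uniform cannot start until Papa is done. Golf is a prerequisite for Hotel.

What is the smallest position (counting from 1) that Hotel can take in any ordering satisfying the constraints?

5

The stages that are forced before Hotel, directly or transitively, are Lima, Papa, Golf, Whiskey. That's 4 stages.
With 4 mandatory predecessors, the earliest Hotel can sit is position 4+1 = 5, and placing just those 4 first achieves it.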